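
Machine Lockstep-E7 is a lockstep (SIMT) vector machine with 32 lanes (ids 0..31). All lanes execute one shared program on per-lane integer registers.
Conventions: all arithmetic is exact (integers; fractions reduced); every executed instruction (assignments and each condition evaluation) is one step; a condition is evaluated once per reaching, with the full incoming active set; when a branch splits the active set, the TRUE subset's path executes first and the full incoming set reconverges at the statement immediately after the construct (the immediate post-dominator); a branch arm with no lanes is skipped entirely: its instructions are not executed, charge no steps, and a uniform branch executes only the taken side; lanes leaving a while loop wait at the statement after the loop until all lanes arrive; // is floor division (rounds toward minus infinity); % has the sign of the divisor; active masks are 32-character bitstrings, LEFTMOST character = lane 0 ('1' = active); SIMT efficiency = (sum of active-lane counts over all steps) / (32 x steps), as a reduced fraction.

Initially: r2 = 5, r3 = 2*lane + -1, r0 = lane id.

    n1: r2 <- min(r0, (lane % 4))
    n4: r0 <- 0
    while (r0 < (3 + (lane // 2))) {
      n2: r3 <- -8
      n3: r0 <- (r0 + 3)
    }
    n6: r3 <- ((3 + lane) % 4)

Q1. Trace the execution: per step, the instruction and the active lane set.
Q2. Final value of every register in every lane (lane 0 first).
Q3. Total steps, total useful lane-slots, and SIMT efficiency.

step 0: r2 <- min(r0, (lane % 4))    11111111111111111111111111111111
step 1: r0 <- 0                      11111111111111111111111111111111
step 2: eval (r0 < (3 + (lane // 2))) 11111111111111111111111111111111
step 3: r3 <- -8                     11111111111111111111111111111111
step 4: r0 <- (r0 + 3)               11111111111111111111111111111111
step 5: eval (r0 < (3 + (lane // 2))) 11111111111111111111111111111111
step 6: r3 <- -8                     00111111111111111111111111111111
step 7: r0 <- (r0 + 3)               00111111111111111111111111111111
step 8: eval (r0 < (3 + (lane // 2))) 00111111111111111111111111111111
step 9: r3 <- -8                     00000000111111111111111111111111
step 10: r0 <- (r0 + 3)               00000000111111111111111111111111
step 11: eval (r0 < (3 + (lane // 2))) 00000000111111111111111111111111
step 12: r3 <- -8                     00000000000000111111111111111111
step 13: r0 <- (r0 + 3)               00000000000000111111111111111111
step 14: eval (r0 < (3 + (lane // 2))) 00000000000000111111111111111111
step 15: r3 <- -8                     00000000000000000000111111111111
step 16: r0 <- (r0 + 3)               00000000000000000000111111111111
step 17: eval (r0 < (3 + (lane // 2))) 00000000000000000000111111111111
step 18: r3 <- -8                     00000000000000000000000000111111
step 19: r0 <- (r0 + 3)               00000000000000000000000000111111
step 20: eval (r0 < (3 + (lane // 2))) 00000000000000000000000000111111
step 21: r3 <- ((3 + lane) % 4)       11111111111111111111111111111111

Answer: 22 steps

r2: 0,1,2,3,0,1,2,3,0,1,2,3,0,1,2,3,0,1,2,3,0,1,2,3,0,1,2,3,0,1,2,3
r3: 3,0,1,2,3,0,1,2,3,0,1,2,3,0,1,2,3,0,1,2,3,0,1,2,3,0,1,2,3,0,1,2
r0: 3,3,6,6,6,6,6,6,9,9,9,9,9,9,12,12,12,12,12,12,15,15,15,15,15,15,18,18,18,18,18,18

steps = 22; useful = 494; efficiency = 494/704 = 247/352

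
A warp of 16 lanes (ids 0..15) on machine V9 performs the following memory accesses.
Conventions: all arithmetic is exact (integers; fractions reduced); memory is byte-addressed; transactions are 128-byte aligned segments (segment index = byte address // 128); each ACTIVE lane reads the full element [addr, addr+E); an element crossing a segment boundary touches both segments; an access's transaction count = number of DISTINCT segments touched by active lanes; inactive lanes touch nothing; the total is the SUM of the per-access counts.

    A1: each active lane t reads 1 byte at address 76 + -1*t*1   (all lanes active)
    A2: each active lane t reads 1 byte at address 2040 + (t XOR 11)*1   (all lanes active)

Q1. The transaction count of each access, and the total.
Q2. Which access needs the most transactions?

A1: 1 transaction
A2: 2 transactions

Answer: 1,2; total 3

Answer: A2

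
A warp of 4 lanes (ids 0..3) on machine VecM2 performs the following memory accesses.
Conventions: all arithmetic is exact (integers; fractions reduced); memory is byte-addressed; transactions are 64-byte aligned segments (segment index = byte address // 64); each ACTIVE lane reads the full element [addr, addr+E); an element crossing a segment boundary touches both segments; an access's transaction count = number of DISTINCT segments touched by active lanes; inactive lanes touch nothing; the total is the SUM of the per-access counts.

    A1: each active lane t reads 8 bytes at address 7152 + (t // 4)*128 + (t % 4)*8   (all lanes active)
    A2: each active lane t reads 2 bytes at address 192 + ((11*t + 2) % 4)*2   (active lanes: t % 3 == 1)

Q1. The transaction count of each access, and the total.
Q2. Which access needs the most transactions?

A1: 2 transactions
A2: 1 transaction

Answer: 2,1; total 3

Answer: A1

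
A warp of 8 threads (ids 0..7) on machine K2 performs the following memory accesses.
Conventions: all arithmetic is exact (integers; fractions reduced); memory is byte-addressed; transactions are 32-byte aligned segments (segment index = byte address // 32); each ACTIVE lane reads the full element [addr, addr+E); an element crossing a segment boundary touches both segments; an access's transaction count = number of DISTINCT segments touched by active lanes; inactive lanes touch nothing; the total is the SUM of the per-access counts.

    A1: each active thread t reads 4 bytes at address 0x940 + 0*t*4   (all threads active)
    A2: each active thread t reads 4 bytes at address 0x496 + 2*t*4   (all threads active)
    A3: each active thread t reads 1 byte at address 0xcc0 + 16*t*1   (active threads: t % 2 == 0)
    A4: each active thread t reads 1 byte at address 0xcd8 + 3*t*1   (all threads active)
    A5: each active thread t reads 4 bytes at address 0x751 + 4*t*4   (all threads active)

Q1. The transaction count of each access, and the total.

A1: 1 transaction
A2: 3 transactions
A3: 4 transactions
A4: 2 transactions
A5: 5 transactions

Answer: 1,3,4,2,5; total 15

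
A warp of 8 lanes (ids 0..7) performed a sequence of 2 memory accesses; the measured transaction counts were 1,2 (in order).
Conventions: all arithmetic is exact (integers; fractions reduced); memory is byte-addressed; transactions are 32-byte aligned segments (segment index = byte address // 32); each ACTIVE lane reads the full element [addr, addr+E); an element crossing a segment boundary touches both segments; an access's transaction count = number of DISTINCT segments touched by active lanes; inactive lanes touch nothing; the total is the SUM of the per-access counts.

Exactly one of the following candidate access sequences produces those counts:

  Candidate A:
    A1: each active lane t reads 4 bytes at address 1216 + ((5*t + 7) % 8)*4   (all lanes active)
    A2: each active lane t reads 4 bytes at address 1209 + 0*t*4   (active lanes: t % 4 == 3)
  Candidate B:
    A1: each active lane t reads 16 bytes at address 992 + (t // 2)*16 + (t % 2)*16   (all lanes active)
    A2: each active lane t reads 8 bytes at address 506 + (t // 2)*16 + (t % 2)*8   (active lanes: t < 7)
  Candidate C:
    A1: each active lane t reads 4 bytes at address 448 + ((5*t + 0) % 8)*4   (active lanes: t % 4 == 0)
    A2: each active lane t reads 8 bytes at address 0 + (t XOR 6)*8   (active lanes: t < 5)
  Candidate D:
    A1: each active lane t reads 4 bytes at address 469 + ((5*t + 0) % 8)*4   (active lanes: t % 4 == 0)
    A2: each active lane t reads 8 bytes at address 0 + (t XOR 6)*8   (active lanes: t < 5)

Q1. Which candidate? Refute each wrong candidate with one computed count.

A: A2 gives 1 transaction, not 2
B: A1 gives 3 transactions, not 1
D: A1 gives 2 transactions, not 1
C: all counts match (1,2)

Answer: C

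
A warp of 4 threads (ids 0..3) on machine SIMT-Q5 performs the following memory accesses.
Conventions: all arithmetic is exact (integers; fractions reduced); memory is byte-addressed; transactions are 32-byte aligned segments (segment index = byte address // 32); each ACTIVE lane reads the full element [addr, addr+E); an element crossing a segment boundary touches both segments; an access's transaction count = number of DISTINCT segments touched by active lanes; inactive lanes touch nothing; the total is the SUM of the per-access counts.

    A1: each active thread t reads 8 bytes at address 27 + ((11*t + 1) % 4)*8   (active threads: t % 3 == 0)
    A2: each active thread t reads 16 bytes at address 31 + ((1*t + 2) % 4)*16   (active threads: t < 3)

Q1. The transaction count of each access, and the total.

A1: 1 transaction
A2: 3 transactions

Answer: 1,3; total 4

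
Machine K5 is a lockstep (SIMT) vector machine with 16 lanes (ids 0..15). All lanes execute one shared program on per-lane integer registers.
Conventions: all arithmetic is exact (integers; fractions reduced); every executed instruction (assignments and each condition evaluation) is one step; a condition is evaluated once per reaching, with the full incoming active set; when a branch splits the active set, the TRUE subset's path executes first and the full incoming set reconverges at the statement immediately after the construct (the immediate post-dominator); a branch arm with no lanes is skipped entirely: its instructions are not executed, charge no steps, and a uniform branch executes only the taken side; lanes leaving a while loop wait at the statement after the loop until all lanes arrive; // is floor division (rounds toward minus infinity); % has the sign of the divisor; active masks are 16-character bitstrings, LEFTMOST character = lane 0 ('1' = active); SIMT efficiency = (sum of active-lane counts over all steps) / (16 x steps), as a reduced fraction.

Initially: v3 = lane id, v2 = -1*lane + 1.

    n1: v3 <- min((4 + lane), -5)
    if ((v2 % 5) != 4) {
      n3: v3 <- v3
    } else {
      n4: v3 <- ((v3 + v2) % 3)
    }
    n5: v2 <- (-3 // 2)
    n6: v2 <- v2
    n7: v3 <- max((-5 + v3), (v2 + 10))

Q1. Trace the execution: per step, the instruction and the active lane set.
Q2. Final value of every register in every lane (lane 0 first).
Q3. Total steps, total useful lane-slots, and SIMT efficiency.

step 0: v3 <- min((4 + lane), -5)    1111111111111111
step 1: eval ((v2 % 5) != 4)         1111111111111111
step 2: v3 <- v3                     1101111011110111
step 3: v3 <- ((v3 + v2) % 3)        0010000100001000
step 4: v2 <- (-3 // 2)              1111111111111111
step 5: v2 <- v2                     1111111111111111
step 6: v3 <- max((-5 + v3), (v2 + 10)) 1111111111111111

Answer: 7 steps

v3: 8,8,8,8,8,8,8,8,8,8,8,8,8,8,8,8
v2: -2,-2,-2,-2,-2,-2,-2,-2,-2,-2,-2,-2,-2,-2,-2,-2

steps = 7; useful = 96; efficiency = 96/112 = 6/7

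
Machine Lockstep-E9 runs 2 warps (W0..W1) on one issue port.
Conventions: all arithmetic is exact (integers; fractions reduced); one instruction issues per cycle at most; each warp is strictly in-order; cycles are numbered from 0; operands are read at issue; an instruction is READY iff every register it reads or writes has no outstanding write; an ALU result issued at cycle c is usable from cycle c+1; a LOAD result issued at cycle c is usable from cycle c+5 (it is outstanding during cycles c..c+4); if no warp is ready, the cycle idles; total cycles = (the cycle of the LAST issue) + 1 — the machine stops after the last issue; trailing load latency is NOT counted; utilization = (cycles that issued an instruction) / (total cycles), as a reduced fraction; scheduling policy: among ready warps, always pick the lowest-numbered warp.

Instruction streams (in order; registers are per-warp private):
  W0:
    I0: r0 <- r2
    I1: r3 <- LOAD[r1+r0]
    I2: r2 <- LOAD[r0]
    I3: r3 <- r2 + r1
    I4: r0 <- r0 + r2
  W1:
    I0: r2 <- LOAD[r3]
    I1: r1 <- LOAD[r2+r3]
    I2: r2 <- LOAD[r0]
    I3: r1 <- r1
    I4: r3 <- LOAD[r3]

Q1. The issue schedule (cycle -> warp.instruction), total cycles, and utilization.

cycle 0: W0.I0
cycle 1: W0.I1
cycle 2: W0.I2
cycle 3: W1.I0
cycle 4: idle
cycle 5: idle
cycle 6: idle
cycle 7: W0.I3
cycle 8: W0.I4
cycle 9: W1.I1
cycle 10: W1.I2
cycle 11: idle
cycle 12: idle
cycle 13: idle
cycle 14: W1.I3
cycle 15: W1.I4

Answer: 16 cycles, utilization 5/8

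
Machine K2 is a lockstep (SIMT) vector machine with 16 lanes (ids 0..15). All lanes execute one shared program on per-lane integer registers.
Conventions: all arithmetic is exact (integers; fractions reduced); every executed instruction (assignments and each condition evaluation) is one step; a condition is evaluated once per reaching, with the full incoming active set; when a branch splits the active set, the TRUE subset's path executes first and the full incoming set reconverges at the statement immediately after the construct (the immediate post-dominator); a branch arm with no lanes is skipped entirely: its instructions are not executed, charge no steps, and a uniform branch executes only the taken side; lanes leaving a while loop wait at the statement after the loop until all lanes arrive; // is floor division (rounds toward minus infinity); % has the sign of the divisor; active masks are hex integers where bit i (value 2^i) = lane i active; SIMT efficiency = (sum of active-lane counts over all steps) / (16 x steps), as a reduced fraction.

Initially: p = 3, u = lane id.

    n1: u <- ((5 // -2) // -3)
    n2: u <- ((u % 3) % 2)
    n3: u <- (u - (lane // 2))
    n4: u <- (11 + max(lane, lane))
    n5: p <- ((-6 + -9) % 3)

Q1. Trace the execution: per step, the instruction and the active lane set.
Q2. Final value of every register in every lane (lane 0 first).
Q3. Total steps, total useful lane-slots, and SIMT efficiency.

step 0: u <- ((5 // -2) // -3)       0xffff
step 1: u <- ((u % 3) % 2)           0xffff
step 2: u <- (u - (lane // 2))       0xffff
step 3: u <- (11 + max(lane, lane))  0xffff
step 4: p <- ((-6 + -9) % 3)         0xffff

Answer: 5 steps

p: 0,0,0,0,0,0,0,0,0,0,0,0,0,0,0,0
u: 11,12,13,14,15,16,17,18,19,20,21,22,23,24,25,26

steps = 5; useful = 80; efficiency = 80/80 = 1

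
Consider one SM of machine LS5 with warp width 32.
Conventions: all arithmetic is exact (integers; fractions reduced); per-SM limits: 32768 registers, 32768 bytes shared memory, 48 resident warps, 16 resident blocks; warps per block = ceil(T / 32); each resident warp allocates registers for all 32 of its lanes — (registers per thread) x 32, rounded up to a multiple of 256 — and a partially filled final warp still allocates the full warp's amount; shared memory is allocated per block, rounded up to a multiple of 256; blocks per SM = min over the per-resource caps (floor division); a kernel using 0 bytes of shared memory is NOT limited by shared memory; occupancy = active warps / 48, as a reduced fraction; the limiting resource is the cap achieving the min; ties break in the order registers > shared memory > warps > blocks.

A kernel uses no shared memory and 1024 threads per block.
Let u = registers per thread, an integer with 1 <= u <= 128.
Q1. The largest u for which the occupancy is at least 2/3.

Answer: u = 32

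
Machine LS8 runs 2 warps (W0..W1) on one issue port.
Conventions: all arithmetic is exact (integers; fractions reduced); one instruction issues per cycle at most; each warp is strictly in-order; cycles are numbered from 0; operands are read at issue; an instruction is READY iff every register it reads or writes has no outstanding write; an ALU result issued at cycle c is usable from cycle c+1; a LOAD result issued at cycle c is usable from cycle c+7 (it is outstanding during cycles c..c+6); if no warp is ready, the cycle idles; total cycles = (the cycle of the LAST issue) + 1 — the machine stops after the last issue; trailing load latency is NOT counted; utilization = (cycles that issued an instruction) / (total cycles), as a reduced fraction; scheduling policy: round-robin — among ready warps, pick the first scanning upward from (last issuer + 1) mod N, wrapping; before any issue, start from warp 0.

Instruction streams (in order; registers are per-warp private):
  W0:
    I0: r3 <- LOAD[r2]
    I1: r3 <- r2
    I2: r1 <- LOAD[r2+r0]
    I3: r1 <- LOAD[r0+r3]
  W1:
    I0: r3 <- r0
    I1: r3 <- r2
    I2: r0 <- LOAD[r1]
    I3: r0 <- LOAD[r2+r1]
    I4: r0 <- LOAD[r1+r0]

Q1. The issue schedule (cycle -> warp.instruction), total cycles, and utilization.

cycle 0: W0.I0
cycle 1: W1.I0
cycle 2: W1.I1
cycle 3: W1.I2
cycle 4: idle
cycle 5: idle
cycle 6: idle
cycle 7: W0.I1
cycle 8: W0.I2
cycle 9: idle
cycle 10: W1.I3
cycle 11: idle
cycle 12: idle
cycle 13: idle
cycle 14: idle
cycle 15: W0.I3
cycle 16: idle
cycle 17: W1.I4

Answer: 18 cycles, utilization 1/2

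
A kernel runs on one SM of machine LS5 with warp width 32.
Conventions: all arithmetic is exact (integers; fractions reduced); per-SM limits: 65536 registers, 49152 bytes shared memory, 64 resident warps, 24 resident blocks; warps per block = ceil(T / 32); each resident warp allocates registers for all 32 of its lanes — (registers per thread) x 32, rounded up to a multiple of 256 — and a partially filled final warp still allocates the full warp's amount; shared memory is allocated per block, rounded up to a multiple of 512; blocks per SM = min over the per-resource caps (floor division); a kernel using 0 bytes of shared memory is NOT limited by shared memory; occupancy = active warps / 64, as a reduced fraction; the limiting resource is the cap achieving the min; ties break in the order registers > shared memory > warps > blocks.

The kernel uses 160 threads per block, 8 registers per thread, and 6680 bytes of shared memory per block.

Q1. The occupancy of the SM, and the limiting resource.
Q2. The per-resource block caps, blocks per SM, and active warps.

Answer: occupancy 15/32, limited by shared memory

registers: 51 blocks
shared memory: 6 blocks
warps: 12 blocks
blocks: 24 blocks

Answer: 6 blocks, 30 active warps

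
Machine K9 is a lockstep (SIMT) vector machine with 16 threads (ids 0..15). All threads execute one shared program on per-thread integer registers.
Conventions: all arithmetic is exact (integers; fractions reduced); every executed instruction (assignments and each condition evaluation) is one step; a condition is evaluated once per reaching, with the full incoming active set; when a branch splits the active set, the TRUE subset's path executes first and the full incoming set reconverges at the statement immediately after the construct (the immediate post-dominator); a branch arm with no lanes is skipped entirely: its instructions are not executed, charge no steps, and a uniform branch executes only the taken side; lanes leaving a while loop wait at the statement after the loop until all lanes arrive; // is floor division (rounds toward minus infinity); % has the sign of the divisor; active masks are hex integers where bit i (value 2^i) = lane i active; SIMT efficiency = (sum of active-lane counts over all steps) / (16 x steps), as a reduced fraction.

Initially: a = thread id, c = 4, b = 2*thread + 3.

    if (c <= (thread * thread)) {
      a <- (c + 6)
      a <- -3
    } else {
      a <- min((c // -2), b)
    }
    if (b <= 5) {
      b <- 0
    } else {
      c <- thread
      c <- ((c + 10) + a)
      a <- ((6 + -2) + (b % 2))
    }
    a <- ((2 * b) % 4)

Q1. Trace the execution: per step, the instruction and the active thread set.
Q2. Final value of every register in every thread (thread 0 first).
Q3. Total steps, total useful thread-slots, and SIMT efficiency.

step 0: eval (c <= (thread * thread)) 0xffff
step 1: a <- (c + 6)                 0xfffc
step 2: a <- -3                      0xfffc
step 3: a <- min((c // -2), b)       0x0003
step 4: eval (b <= 5)                0xffff
step 5: b <- 0                       0x0003
step 6: c <- thread                  0xfffc
step 7: c <- ((c + 10) + a)          0xfffc
step 8: a <- ((6 + -2) + (b % 2))    0xfffc
step 9: a <- ((2 * b) % 4)           0xffff

Answer: 10 steps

a: 0,0,2,2,2,2,2,2,2,2,2,2,2,2,2,2
c: 4,4,9,10,11,12,13,14,15,16,17,18,19,20,21,22
b: 0,0,7,9,11,13,15,17,19,21,23,25,27,29,31,33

steps = 10; useful = 122; efficiency = 122/160 = 61/80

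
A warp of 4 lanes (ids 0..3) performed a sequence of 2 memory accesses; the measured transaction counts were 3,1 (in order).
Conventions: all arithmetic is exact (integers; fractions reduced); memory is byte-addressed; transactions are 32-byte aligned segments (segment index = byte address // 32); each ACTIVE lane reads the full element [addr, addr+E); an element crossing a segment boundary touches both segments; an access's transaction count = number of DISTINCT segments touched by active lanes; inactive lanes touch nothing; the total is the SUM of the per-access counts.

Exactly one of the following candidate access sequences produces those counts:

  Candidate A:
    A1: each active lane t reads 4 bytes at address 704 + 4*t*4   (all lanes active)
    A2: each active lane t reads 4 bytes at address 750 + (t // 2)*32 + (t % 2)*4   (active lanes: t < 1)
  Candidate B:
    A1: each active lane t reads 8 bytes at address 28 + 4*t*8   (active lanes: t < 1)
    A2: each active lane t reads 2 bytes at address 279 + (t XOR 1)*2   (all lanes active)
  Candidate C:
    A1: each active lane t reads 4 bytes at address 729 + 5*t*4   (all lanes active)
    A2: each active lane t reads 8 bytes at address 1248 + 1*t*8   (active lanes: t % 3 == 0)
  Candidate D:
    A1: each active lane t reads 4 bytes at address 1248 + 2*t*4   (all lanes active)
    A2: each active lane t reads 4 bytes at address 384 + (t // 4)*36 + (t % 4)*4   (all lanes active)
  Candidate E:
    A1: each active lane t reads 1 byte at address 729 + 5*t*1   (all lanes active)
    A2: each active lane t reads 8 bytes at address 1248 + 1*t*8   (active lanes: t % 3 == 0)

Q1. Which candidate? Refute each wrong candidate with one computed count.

A: A1 gives 2 transactions, not 3
B: A1 gives 2 transactions, not 3
D: A1 gives 1 transaction, not 3
E: A1 gives 2 transactions, not 3
C: all counts match (3,1)

Answer: C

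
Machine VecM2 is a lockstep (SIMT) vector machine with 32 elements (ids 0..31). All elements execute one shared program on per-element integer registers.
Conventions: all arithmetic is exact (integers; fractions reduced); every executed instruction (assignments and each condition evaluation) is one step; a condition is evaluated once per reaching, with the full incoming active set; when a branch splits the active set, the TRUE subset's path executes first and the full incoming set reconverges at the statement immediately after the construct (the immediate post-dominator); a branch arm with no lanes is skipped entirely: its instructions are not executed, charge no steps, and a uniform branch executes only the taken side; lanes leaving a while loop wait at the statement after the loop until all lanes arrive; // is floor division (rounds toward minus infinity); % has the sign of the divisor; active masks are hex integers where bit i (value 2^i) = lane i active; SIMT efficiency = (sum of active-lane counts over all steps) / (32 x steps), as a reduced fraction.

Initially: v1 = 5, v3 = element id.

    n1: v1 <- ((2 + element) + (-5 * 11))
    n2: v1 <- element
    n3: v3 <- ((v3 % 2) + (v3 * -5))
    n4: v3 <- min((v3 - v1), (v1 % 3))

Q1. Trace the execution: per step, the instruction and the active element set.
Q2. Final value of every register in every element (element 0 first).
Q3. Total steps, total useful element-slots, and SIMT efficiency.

step 0: v1 <- ((2 + element) + (-5 * 11)) 0xffffffff
step 1: v1 <- element                0xffffffff
step 2: v3 <- ((v3 % 2) + (v3 * -5)) 0xffffffff
step 3: v3 <- min((v3 - v1), (v1 % 3)) 0xffffffff

Answer: 4 steps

v1: 0,1,2,3,4,5,6,7,8,9,10,11,12,13,14,15,16,17,18,19,20,21,22,23,24,25,26,27,28,29,30,31
v3: 0,-5,-12,-17,-24,-29,-36,-41,-48,-53,-60,-65,-72,-77,-84,-89,-96,-101,-108,-113,-120,-125,-132,-137,-144,-149,-156,-161,-168,-173,-180,-185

steps = 4; useful = 128; efficiency = 128/128 = 1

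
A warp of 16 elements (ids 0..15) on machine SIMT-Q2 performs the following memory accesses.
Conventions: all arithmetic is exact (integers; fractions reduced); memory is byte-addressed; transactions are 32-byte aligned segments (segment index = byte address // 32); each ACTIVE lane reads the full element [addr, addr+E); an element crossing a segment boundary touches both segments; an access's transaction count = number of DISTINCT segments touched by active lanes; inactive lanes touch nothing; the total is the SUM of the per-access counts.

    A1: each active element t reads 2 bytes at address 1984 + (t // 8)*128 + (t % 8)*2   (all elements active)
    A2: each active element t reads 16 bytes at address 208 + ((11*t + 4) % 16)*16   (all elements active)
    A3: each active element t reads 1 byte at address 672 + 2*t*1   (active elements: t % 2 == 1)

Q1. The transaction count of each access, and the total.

A1: 2 transactions
A2: 9 transactions
A3: 1 transaction

Answer: 2,9,1; total 12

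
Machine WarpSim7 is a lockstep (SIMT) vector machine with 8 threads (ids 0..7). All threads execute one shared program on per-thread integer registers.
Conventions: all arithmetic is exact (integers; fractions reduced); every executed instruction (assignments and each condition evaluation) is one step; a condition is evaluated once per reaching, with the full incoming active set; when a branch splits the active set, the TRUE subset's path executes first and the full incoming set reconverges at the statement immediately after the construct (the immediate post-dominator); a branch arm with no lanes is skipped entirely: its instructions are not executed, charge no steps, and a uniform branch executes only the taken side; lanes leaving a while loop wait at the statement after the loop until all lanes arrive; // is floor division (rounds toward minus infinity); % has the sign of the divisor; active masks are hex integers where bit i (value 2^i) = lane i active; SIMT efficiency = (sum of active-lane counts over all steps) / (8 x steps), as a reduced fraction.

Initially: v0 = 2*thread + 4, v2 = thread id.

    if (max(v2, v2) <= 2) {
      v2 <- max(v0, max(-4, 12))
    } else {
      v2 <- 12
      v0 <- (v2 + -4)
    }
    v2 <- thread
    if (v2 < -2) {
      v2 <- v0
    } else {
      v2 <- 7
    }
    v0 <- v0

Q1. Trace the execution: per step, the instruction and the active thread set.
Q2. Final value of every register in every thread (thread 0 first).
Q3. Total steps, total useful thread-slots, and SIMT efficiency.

step 0: eval (max(v2, v2) <= 2)      0xff
step 1: v2 <- max(v0, max(-4, 12))   0x07
step 2: v2 <- 12                     0xf8
step 3: v0 <- (v2 + -4)              0xf8
step 4: v2 <- thread                 0xff
step 5: eval (v2 < -2)               0xff
step 6: v2 <- 7                      0xff
step 7: v0 <- v0                     0xff

Answer: 8 steps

v0: 4,6,8,8,8,8,8,8
v2: 7,7,7,7,7,7,7,7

steps = 8; useful = 53; efficiency = 53/64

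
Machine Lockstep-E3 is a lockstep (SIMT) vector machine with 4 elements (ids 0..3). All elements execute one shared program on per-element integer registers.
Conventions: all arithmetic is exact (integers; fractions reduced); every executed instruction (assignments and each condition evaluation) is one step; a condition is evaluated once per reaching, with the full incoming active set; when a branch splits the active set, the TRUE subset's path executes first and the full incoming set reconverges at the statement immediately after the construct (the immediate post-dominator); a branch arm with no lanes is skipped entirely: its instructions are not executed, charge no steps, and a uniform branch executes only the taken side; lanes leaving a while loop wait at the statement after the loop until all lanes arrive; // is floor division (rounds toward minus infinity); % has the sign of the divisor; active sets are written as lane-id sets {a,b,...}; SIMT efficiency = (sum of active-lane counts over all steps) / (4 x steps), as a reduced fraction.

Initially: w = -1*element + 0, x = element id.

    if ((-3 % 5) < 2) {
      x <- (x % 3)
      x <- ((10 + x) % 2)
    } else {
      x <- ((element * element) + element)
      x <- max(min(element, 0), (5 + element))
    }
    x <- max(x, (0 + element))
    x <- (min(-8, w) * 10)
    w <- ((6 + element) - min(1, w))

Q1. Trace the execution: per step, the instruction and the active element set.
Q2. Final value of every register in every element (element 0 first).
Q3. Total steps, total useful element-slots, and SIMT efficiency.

step 0: eval ((-3 % 5) < 2)          {0,1,2,3}
step 1: x <- ((element * element) + element) {0,1,2,3}
step 2: x <- max(min(element, 0), (5 + element)) {0,1,2,3}
step 3: x <- max(x, (0 + element))   {0,1,2,3}
step 4: x <- (min(-8, w) * 10)       {0,1,2,3}
step 5: w <- ((6 + element) - min(1, w)) {0,1,2,3}

Answer: 6 steps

w: 6,8,10,12
x: -80,-80,-80,-80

steps = 6; useful = 24; efficiency = 24/24 = 1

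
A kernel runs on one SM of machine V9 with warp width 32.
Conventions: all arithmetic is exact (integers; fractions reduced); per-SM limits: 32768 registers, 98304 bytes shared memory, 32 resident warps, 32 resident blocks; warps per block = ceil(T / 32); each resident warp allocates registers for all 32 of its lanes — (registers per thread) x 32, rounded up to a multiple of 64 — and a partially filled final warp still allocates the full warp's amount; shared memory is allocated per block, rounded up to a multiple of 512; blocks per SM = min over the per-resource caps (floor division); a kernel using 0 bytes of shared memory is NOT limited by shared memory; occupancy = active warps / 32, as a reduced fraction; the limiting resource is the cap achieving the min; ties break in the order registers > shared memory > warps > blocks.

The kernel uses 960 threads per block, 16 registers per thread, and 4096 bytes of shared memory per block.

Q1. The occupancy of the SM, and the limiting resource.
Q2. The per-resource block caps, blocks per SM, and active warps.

Answer: occupancy 15/16, limited by warps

registers: 2 blocks
shared memory: 24 blocks
warps: 1 block
blocks: 32 blocks

Answer: 1 block, 30 active warps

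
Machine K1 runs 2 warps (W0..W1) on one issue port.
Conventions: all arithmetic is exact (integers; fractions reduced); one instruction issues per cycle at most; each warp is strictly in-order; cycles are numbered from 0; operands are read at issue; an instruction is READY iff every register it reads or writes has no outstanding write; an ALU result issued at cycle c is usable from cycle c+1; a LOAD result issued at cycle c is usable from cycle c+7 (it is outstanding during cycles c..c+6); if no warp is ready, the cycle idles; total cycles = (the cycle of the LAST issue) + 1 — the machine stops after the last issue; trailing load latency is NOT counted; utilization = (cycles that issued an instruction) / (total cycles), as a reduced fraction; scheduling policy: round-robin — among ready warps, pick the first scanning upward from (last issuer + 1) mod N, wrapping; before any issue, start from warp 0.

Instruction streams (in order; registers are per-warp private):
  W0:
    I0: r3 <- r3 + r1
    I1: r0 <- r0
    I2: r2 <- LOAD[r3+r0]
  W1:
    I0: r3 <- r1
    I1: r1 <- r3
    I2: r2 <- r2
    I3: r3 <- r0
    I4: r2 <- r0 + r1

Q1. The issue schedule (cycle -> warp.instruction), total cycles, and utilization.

cycle 0: W0.I0
cycle 1: W1.I0
cycle 2: W0.I1
cycle 3: W1.I1
cycle 4: W0.I2
cycle 5: W1.I2
cycle 6: W1.I3
cycle 7: W1.I4

Answer: 8 cycles, utilization 1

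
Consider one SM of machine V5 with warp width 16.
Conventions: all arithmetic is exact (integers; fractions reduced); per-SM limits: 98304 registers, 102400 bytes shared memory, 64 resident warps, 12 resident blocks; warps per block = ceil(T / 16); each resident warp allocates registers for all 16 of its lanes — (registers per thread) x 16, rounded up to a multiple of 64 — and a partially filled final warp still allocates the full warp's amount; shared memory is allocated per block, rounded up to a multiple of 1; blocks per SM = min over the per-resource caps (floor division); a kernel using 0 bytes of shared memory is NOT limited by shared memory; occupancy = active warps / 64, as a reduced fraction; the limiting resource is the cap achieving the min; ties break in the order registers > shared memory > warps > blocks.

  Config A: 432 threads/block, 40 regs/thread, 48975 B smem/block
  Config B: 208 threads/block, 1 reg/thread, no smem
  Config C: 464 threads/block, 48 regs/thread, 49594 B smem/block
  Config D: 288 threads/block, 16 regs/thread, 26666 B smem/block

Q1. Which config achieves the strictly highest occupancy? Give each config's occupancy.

occupancies: A 27/32, B 13/16, C 29/32, D 27/32

Answer: C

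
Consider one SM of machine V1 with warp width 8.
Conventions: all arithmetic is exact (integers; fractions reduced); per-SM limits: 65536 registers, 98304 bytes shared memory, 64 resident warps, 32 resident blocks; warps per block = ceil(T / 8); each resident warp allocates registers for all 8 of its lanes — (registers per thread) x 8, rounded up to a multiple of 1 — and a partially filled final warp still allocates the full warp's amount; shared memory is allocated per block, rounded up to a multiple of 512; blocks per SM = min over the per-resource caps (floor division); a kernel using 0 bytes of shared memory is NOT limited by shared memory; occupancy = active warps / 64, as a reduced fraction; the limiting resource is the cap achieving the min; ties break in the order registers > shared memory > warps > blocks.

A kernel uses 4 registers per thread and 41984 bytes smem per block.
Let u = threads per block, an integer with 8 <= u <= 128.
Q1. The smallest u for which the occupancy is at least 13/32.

Answer: u = 97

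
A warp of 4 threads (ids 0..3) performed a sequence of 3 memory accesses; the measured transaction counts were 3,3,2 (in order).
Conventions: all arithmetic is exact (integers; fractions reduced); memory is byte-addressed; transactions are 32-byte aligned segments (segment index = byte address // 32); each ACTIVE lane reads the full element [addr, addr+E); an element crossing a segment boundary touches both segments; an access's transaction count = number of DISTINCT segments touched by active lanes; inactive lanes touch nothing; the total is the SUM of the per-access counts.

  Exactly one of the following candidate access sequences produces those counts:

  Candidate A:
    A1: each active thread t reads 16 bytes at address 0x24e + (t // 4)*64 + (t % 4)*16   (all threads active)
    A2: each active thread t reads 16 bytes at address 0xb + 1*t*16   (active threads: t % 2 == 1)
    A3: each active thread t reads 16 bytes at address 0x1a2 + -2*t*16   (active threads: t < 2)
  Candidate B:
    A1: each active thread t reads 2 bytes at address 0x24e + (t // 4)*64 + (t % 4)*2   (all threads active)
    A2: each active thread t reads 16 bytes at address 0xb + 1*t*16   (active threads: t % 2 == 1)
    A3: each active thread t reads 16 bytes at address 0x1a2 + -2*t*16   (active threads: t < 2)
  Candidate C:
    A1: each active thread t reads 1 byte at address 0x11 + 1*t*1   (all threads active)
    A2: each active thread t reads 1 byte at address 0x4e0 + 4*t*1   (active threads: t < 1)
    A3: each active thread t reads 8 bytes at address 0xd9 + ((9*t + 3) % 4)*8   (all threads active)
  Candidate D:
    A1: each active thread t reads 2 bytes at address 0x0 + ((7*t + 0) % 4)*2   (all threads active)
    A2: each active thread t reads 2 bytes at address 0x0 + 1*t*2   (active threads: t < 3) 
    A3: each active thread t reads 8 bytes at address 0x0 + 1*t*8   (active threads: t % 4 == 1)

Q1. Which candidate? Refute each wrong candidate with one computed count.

B: A1 gives 1 transaction, not 3
C: A1 gives 1 transaction, not 3
D: A1 gives 1 transaction, not 3
A: all counts match (3,3,2)

Answer: A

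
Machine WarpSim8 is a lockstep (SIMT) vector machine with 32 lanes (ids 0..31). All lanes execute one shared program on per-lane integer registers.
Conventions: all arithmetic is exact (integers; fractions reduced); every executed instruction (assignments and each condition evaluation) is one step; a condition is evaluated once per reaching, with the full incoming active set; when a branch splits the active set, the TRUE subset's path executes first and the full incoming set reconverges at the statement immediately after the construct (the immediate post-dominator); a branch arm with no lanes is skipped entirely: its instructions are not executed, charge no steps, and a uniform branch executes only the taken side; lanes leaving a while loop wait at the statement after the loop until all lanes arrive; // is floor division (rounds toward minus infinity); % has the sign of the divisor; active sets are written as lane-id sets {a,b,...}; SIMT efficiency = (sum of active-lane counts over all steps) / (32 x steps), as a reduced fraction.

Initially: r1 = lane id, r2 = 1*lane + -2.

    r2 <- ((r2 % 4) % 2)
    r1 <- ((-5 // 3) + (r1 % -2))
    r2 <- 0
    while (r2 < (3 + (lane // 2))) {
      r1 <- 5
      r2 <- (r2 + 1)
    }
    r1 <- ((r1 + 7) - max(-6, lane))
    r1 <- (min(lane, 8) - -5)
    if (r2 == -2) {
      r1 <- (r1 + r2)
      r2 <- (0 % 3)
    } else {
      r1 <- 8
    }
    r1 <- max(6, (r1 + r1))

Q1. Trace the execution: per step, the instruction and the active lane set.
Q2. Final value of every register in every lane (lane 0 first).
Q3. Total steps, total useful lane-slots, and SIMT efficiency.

step 0: r2 <- ((r2 % 4) % 2)         {0,1,2,3,4,5,6,7,8,9,10,11,12,13,14,15,16,17,18,19,20,21,22,23,24,25,26,27,28,29,30,31}
step 1: r1 <- ((-5 // 3) + (r1 % -2)) {0,1,2,3,4,5,6,7,8,9,10,11,12,13,14,15,16,17,18,19,20,21,22,23,24,25,26,27,28,29,30,31}
step 2: r2 <- 0                      {0,1,2,3,4,5,6,7,8,9,10,11,12,13,14,15,16,17,18,19,20,21,22,23,24,25,26,27,28,29,30,31}
step 3: eval (r2 < (3 + (lane // 2))) {0,1,2,3,4,5,6,7,8,9,10,11,12,13,14,15,16,17,18,19,20,21,22,23,24,25,26,27,28,29,30,31}
step 4: r1 <- 5                      {0,1,2,3,4,5,6,7,8,9,10,11,12,13,14,15,16,17,18,19,20,21,22,23,24,25,26,27,28,29,30,31}
step 5: r2 <- (r2 + 1)               {0,1,2,3,4,5,6,7,8,9,10,11,12,13,14,15,16,17,18,19,20,21,22,23,24,25,26,27,28,29,30,31}
step 6: eval (r2 < (3 + (lane // 2))) {0,1,2,3,4,5,6,7,8,9,10,11,12,13,14,15,16,17,18,19,20,21,22,23,24,25,26,27,28,29,30,31}
step 7: r1 <- 5                      {0,1,2,3,4,5,6,7,8,9,10,11,12,13,14,15,16,17,18,19,20,21,22,23,24,25,26,27,28,29,30,31}
step 8: r2 <- (r2 + 1)               {0,1,2,3,4,5,6,7,8,9,10,11,12,13,14,15,16,17,18,19,20,21,22,23,24,25,26,27,28,29,30,31}
step 9: eval (r2 < (3 + (lane // 2))) {0,1,2,3,4,5,6,7,8,9,10,11,12,13,14,15,16,17,18,19,20,21,22,23,24,25,26,27,28,29,30,31}
step 10: r1 <- 5                      {0,1,2,3,4,5,6,7,8,9,10,11,12,13,14,15,16,17,18,19,20,21,22,23,24,25,26,27,28,29,30,31}
step 11: r2 <- (r2 + 1)               {0,1,2,3,4,5,6,7,8,9,10,11,12,13,14,15,16,17,18,19,20,21,22,23,24,25,26,27,28,29,30,31}
step 12: eval (r2 < (3 + (lane // 2))) {0,1,2,3,4,5,6,7,8,9,10,11,12,13,14,15,16,17,18,19,20,21,22,23,24,25,26,27,28,29,30,31}
step 13: r1 <- 5                      {2,3,4,5,6,7,8,9,10,11,12,13,14,15,16,17,18,19,20,21,22,23,24,25,26,27,28,29,30,31}
step 14: r2 <- (r2 + 1)               {2,3,4,5,6,7,8,9,10,11,12,13,14,15,16,17,18,19,20,21,22,23,24,25,26,27,28,29,30,31}
step 15: eval (r2 < (3 + (lane // 2))) {2,3,4,5,6,7,8,9,10,11,12,13,14,15,16,17,18,19,20,21,22,23,24,25,26,27,28,29,30,31}
step 16: r1 <- 5                      {4,5,6,7,8,9,10,11,12,13,14,15,16,17,18,19,20,21,22,23,24,25,26,27,28,29,30,31}
step 17: r2 <- (r2 + 1)               {4,5,6,7,8,9,10,11,12,13,14,15,16,17,18,19,20,21,22,23,24,25,26,27,28,29,30,31}
step 18: eval (r2 < (3 + (lane // 2))) {4,5,6,7,8,9,10,11,12,13,14,15,16,17,18,19,20,21,22,23,24,25,26,27,28,29,30,31}
step 19: r1 <- 5                      {6,7,8,9,10,11,12,13,14,15,16,17,18,19,20,21,22,23,24,25,26,27,28,29,30,31}
step 20: r2 <- (r2 + 1)               {6,7,8,9,10,11,12,13,14,15,16,17,18,19,20,21,22,23,24,25,26,27,28,29,30,31}
step 21: eval (r2 < (3 + (lane // 2))) {6,7,8,9,10,11,12,13,14,15,16,17,18,19,20,21,22,23,24,25,26,27,28,29,30,31}
step 22: r1 <- 5                      {8,9,10,11,12,13,14,15,16,17,18,19,20,21,22,23,24,25,26,27,28,29,30,31}
step 23: r2 <- (r2 + 1)               {8,9,10,11,12,13,14,15,16,17,18,19,20,21,22,23,24,25,26,27,28,29,30,31}
step 24: eval (r2 < (3 + (lane // 2))) {8,9,10,11,12,13,14,15,16,17,18,19,20,21,22,23,24,25,26,27,28,29,30,31}
step 25: r1 <- 5                      {10,11,12,13,14,15,16,17,18,19,20,21,22,23,24,25,26,27,28,29,30,31}
step 26: r2 <- (r2 + 1)               {10,11,12,13,14,15,16,17,18,19,20,21,22,23,24,25,26,27,28,29,30,31}
step 27: eval (r2 < (3 + (lane // 2))) {10,11,12,13,14,15,16,17,18,19,20,21,22,23,24,25,26,27,28,29,30,31}
step 28: r1 <- 5                      {12,13,14,15,16,17,18,19,20,21,22,23,24,25,26,27,28,29,30,31}
step 29: r2 <- (r2 + 1)               {12,13,14,15,16,17,18,19,20,21,22,23,24,25,26,27,28,29,30,31}
step 30: eval (r2 < (3 + (lane // 2))) {12,13,14,15,16,17,18,19,20,21,22,23,24,25,26,27,28,29,30,31}
step 31: r1 <- 5                      {14,15,16,17,18,19,20,21,22,23,24,25,26,27,28,29,30,31}
step 32: r2 <- (r2 + 1)               {14,15,16,17,18,19,20,21,22,23,24,25,26,27,28,29,30,31}
step 33: eval (r2 < (3 + (lane // 2))) {14,15,16,17,18,19,20,21,22,23,24,25,26,27,28,29,30,31}
step 34: r1 <- 5                      {16,17,18,19,20,21,22,23,24,25,26,27,28,29,30,31}
step 35: r2 <- (r2 + 1)               {16,17,18,19,20,21,22,23,24,25,26,27,28,29,30,31}
step 36: eval (r2 < (3 + (lane // 2))) {16,17,18,19,20,21,22,23,24,25,26,27,28,29,30,31}
step 37: r1 <- 5                      {18,19,20,21,22,23,24,25,26,27,28,29,30,31}
step 38: r2 <- (r2 + 1)               {18,19,20,21,22,23,24,25,26,27,28,29,30,31}
step 39: eval (r2 < (3 + (lane // 2))) {18,19,20,21,22,23,24,25,26,27,28,29,30,31}
step 40: r1 <- 5                      {20,21,22,23,24,25,26,27,28,29,30,31}
step 41: r2 <- (r2 + 1)               {20,21,22,23,24,25,26,27,28,29,30,31}
step 42: eval (r2 < (3 + (lane // 2))) {20,21,22,23,24,25,26,27,28,29,30,31}
step 43: r1 <- 5                      {22,23,24,25,26,27,28,29,30,31}
step 44: r2 <- (r2 + 1)               {22,23,24,25,26,27,28,29,30,31}
step 45: eval (r2 < (3 + (lane // 2))) {22,23,24,25,26,27,28,29,30,31}
step 46: r1 <- 5                      {24,25,26,27,28,29,30,31}
step 47: r2 <- (r2 + 1)               {24,25,26,27,28,29,30,31}
step 48: eval (r2 < (3 + (lane // 2))) {24,25,26,27,28,29,30,31}
step 49: r1 <- 5                      {26,27,28,29,30,31}
step 50: r2 <- (r2 + 1)               {26,27,28,29,30,31}
step 51: eval (r2 < (3 + (lane // 2))) {26,27,28,29,30,31}
step 52: r1 <- 5                      {28,29,30,31}
step 53: r2 <- (r2 + 1)               {28,29,30,31}
step 54: eval (r2 < (3 + (lane // 2))) {28,29,30,31}
step 55: r1 <- 5                      {30,31}
step 56: r2 <- (r2 + 1)               {30,31}
step 57: eval (r2 < (3 + (lane // 2))) {30,31}
step 58: r1 <- ((r1 + 7) - max(-6, lane)) {0,1,2,3,4,5,6,7,8,9,10,11,12,13,14,15,16,17,18,19,20,21,22,23,24,25,26,27,28,29,30,31}
step 59: r1 <- (min(lane, 8) - -5)    {0,1,2,3,4,5,6,7,8,9,10,11,12,13,14,15,16,17,18,19,20,21,22,23,24,25,26,27,28,29,30,31}
step 60: eval (r2 == -2)              {0,1,2,3,4,5,6,7,8,9,10,11,12,13,14,15,16,17,18,19,20,21,22,23,24,25,26,27,28,29,30,31}
step 61: r1 <- 8                      {0,1,2,3,4,5,6,7,8,9,10,11,12,13,14,15,16,17,18,19,20,21,22,23,24,25,26,27,28,29,30,31}
step 62: r1 <- max(6, (r1 + r1))      {0,1,2,3,4,5,6,7,8,9,10,11,12,13,14,15,16,17,18,19,20,21,22,23,24,25,26,27,28,29,30,31}

Answer: 63 steps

r1: 16,16,16,16,16,16,16,16,16,16,16,16,16,16,16,16,16,16,16,16,16,16,16,16,16,16,16,16,16,16,16,16
r2: 3,3,4,4,5,5,6,6,7,7,8,8,9,9,10,10,11,11,12,12,13,13,14,14,15,15,16,16,17,17,18,18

steps = 63; useful = 1296; efficiency = 1296/2016 = 9/14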